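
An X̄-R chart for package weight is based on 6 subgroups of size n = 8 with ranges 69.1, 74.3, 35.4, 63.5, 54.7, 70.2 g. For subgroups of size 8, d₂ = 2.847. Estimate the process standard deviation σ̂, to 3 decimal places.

R̄ = (69.1 + 74.3 + 35.4 + 63.5 + 54.7 + 70.2) / 6 = 61.2000
σ̂ = R̄ / d₂ = 61.2000 / 2.847 = 21.4963

21.496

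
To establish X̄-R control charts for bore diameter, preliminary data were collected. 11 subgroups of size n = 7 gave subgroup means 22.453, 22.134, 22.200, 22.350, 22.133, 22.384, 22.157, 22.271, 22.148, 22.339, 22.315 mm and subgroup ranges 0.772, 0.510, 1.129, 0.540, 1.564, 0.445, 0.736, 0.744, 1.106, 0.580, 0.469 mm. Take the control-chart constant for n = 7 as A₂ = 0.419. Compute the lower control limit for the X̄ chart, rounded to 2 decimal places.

21.93

X̄̄ = (22.453 + 22.134 + 22.200 + 22.350 + 22.133 + 22.384 + 22.157 + 22.271 + 22.148 + 22.339 + 22.315) / 11 = 244.8840 / 11 = 22.2622
R̄ = (0.772 + 0.510 + 1.129 + 0.540 + 1.564 + 0.445 + 0.736 + 0.744 + 1.106 + 0.580 + 0.469) / 11 = 8.5950 / 11 = 0.7814
LCL = X̄̄ − A₂·R̄ = 22.2622 − 0.419 × 0.7814 = 21.9348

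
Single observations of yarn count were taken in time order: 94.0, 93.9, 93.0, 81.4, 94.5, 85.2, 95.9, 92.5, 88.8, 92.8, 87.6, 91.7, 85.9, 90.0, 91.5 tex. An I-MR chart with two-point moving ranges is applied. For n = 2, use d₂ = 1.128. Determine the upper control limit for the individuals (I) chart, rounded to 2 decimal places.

105.30

X̄ = (94.0 + 93.9 + 93.0 + 81.4 + 94.5 + 85.2 + 95.9 + 92.5 + 88.8 + 92.8 + 87.6 + 91.7 + 85.9 + 90.0 + 91.5) / 15 = 90.5800
Moving ranges: 0.1, 0.9, 11.6, 13.1, 9.3, 10.7, 3.4, 3.7, 4.0, 5.2, 4.1, 5.8, 4.1, 1.5; M̄R̄ = 77.5000 / 14 = 5.5357
UCL = X̄ + 3·M̄R̄/d₂ = 90.5800 + 3 × 5.5357 / 1.128 = 105.3026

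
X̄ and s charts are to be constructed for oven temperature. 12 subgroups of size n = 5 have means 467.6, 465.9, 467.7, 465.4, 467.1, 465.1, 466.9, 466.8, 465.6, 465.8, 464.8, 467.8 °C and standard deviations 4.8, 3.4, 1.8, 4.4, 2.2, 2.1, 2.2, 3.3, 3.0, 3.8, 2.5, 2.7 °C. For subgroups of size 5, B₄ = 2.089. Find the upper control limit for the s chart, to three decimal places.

s̄ = (4.8 + 3.4 + 1.8 + 4.4 + 2.2 + 2.1 + 2.2 + 3.3 + 3.0 + 3.8 + 2.5 + 2.7) / 12 = 3.0167
UCL_s = B₄·s̄ = 2.089 × 3.0167 = 6.3018

6.302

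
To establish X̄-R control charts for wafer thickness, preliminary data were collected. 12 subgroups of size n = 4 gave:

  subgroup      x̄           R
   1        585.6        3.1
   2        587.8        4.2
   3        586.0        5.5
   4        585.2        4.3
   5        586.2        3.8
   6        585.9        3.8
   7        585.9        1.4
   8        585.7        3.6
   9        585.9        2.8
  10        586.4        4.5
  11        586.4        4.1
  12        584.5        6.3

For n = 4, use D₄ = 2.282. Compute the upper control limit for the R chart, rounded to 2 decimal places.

9.01

R̄ = (3.1 + 4.2 + 5.5 + 4.3 + 3.8 + 3.8 + 1.4 + 3.6 + 2.8 + 4.5 + 4.1 + 6.3) / 12 = 47.4000 / 12 = 3.9500
UCL_R = D₄·R̄ = 2.282 × 3.9500 = 9.0139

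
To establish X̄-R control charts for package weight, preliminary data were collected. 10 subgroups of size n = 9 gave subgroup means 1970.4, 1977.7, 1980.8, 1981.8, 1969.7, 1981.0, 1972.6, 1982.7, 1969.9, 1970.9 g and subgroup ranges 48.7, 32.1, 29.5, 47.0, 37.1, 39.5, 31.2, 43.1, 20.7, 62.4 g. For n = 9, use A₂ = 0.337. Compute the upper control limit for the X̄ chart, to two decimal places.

1988.94

X̄̄ = (1970.4 + 1977.7 + 1980.8 + 1981.8 + 1969.7 + 1981.0 + 1972.6 + 1982.7 + 1969.9 + 1970.9) / 10 = 19757.5000 / 10 = 1975.7500
R̄ = (48.7 + 32.1 + 29.5 + 47.0 + 37.1 + 39.5 + 31.2 + 43.1 + 20.7 + 62.4) / 10 = 391.3000 / 10 = 39.1300
UCL = X̄̄ + A₂·R̄ = 1975.7500 + 0.337 × 39.1300 = 1988.9368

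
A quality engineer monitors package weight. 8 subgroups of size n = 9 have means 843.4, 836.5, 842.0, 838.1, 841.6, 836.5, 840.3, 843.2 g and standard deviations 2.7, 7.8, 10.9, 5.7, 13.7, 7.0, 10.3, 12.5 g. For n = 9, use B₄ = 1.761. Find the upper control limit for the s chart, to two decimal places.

15.54

s̄ = (2.7 + 7.8 + 10.9 + 5.7 + 13.7 + 7.0 + 10.3 + 12.5) / 8 = 8.8250
UCL_s = B₄·s̄ = 1.761 × 8.8250 = 15.5408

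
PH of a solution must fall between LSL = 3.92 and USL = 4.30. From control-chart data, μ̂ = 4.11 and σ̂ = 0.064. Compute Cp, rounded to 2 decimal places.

0.99

Cp = (USL − LSL) / (6σ̂) = (4.30 − 3.92) / (6 × 0.064) = 0.3800 / 0.3840 = 0.9896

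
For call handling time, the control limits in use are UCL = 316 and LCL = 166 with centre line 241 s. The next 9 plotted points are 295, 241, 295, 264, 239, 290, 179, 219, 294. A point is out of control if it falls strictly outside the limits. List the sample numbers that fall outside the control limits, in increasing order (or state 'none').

All 9 points lie within [166, 316].

none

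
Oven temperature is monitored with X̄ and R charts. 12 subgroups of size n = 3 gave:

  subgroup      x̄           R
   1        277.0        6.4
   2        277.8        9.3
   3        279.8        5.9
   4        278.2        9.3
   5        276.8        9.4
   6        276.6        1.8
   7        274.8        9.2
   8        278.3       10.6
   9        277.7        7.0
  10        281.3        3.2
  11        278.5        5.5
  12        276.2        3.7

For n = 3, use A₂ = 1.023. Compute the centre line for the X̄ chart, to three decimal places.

277.750

X̄̄ = (277.0 + 277.8 + 279.8 + 278.2 + 276.8 + 276.6 + 274.8 + 278.3 + 277.7 + 281.3 + 278.5 + 276.2) / 12 = 3333.0000 / 12 = 277.7500
CL = X̄̄ = 277.7500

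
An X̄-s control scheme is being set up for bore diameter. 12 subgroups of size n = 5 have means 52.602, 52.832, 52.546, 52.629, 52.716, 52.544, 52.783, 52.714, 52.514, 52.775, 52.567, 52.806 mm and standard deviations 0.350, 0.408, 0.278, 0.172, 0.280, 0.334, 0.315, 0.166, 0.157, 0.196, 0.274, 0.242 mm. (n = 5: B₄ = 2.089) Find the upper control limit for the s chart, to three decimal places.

0.552

s̄ = (0.350 + 0.408 + 0.278 + 0.172 + 0.280 + 0.334 + 0.315 + 0.166 + 0.157 + 0.196 + 0.274 + 0.242) / 12 = 0.2643
UCL_s = B₄·s̄ = 2.089 × 0.2643 = 0.5522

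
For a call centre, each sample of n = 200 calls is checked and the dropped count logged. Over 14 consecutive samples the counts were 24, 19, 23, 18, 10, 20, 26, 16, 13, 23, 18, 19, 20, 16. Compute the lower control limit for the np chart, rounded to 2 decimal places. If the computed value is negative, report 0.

p̄ = Σdᵢ / (k·n) = 265 / (14 × 200) = 0.09464
LCL = np̄ − 3·√(np̄(1−p̄)) = 18.9286 − 3 × 4.1397 = 6.5095

6.51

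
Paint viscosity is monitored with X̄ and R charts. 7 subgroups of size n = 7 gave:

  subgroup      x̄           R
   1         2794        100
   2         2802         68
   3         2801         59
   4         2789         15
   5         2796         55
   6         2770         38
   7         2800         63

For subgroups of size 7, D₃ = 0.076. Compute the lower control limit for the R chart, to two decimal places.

4.32

R̄ = (100 + 68 + 59 + 15 + 55 + 38 + 63) / 7 = 398.0000 / 7 = 56.8571
LCL_R = D₃·R̄ = 0.076 × 56.8571 = 4.3211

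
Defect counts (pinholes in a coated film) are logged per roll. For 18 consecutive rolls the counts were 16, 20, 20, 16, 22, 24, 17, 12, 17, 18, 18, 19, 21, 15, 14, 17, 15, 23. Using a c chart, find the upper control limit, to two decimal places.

30.73

c̄ = (16 + 20 + 20 + 16 + 22 + 24 + 17 + 12 + 17 + 18 + 18 + 19 + 21 + 15 + 14 + 17 + 15 + 23) / 18 = 324 / 18 = 18.0000
UCL = c̄ + 3√c̄ = 18.0000 + 3 × √18.0000 = 18.0000 + 3 × 4.2426 = 30.7279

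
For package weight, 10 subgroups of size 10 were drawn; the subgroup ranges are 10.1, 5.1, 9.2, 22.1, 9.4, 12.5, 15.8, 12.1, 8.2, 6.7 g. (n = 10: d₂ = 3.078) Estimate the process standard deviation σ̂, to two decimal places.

3.61

R̄ = (10.1 + 5.1 + 9.2 + 22.1 + 9.4 + 12.5 + 15.8 + 12.1 + 8.2 + 6.7) / 10 = 11.1200
σ̂ = R̄ / d₂ = 11.1200 / 3.078 = 3.6127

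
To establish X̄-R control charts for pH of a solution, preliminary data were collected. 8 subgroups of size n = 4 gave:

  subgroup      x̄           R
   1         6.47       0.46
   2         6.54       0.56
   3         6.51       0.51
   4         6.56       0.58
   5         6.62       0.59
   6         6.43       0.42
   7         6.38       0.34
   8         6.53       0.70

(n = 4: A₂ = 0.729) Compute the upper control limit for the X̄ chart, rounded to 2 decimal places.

X̄̄ = (6.47 + 6.54 + 6.51 + 6.56 + 6.62 + 6.43 + 6.38 + 6.53) / 8 = 52.0400 / 8 = 6.5050
R̄ = (0.46 + 0.56 + 0.51 + 0.58 + 0.59 + 0.42 + 0.34 + 0.70) / 8 = 4.1600 / 8 = 0.5200
UCL = X̄̄ + A₂·R̄ = 6.5050 + 0.729 × 0.5200 = 6.8841

6.88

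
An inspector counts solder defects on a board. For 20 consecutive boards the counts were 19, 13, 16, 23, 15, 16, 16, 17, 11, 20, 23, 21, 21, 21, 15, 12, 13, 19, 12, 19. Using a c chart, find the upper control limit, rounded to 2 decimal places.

c̄ = (19 + 13 + 16 + 23 + 15 + 16 + 16 + 17 + 11 + 20 + 23 + 21 + 21 + 21 + 15 + 12 + 13 + 19 + 12 + 19) / 20 = 342 / 20 = 17.1000
UCL = c̄ + 3√c̄ = 17.1000 + 3 × √17.1000 = 17.1000 + 3 × 4.1352 = 29.5056

29.51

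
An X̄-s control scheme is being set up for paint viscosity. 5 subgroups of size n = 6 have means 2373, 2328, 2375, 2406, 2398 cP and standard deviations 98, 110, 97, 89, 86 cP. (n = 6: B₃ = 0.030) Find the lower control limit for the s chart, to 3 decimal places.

2.880

s̄ = (98 + 110 + 97 + 89 + 86) / 5 = 96.0000
LCL_s = B₃·s̄ = 0.030 × 96.0000 = 2.8800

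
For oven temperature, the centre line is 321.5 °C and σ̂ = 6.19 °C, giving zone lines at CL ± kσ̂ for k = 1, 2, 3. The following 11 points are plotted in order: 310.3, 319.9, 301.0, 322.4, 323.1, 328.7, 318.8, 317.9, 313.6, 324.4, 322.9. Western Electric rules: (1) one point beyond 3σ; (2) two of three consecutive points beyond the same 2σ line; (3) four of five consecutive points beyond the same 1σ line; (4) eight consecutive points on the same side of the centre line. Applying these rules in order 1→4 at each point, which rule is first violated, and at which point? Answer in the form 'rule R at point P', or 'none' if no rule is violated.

Zone of each point (C = within 1σ̂, B = 1σ̂–2σ̂, A = 2σ̂–3σ̂, * = beyond 3σ̂; sign = side of CL): 1:-B, 2:-C, 3:-*, 4:+C, 5:+C, 6:+B, 7:-C, 8:-C, 9:-B, 10:+C, 11:+C
Rule 1 (one point beyond the 3σ limits) is satisfied at point 3.

rule 1 at point 3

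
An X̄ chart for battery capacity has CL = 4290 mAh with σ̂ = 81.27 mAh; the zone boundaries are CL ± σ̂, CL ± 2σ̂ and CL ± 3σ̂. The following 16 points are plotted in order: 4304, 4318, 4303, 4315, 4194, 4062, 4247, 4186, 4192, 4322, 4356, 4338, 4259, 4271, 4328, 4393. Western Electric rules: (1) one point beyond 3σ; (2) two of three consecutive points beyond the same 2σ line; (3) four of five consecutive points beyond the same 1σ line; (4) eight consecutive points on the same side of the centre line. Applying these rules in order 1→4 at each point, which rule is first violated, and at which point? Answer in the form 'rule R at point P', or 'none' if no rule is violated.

Zone of each point (C = within 1σ̂, B = 1σ̂–2σ̂, A = 2σ̂–3σ̂, * = beyond 3σ̂; sign = side of CL): 1:+C, 2:+C, 3:+C, 4:+C, 5:-B, 6:-A, 7:-C, 8:-B, 9:-B, 10:+C, 11:+C, 12:+C, 13:-C, 14:-C, 15:+C, 16:+B
Rule 3 (four of five consecutive points beyond the same 1σ limit) is satisfied at point 9.

rule 3 at point 9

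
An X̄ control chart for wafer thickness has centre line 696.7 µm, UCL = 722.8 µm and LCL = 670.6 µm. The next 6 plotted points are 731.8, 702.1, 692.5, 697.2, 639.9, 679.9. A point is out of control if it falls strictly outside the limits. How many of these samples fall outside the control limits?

Compare each point to [670.6, 722.8]: sample 1 = 731.8 > UCL; sample 5 = 639.9 < LCL.

2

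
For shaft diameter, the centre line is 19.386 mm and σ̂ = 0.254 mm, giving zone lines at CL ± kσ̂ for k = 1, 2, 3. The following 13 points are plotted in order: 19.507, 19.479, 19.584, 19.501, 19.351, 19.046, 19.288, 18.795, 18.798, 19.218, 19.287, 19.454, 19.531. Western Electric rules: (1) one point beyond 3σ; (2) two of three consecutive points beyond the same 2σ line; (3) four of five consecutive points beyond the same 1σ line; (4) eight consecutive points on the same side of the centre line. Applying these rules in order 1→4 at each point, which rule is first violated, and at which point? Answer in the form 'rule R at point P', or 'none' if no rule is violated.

rule 2 at point 9

Zone of each point (C = within 1σ̂, B = 1σ̂–2σ̂, A = 2σ̂–3σ̂, * = beyond 3σ̂; sign = side of CL): 1:+C, 2:+C, 3:+C, 4:+C, 5:-C, 6:-B, 7:-C, 8:-A, 9:-A, 10:-C, 11:-C, 12:+C, 13:+C
Rule 2 (two of three consecutive points beyond the same 2σ limit) is satisfied at point 9.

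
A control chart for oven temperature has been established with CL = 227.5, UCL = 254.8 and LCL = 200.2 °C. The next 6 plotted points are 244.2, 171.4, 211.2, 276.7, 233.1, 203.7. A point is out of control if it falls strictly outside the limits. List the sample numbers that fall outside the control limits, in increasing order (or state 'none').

Compare each point to [200.2, 254.8]: sample 2 = 171.4 < LCL; sample 4 = 276.7 > UCL.

2, 4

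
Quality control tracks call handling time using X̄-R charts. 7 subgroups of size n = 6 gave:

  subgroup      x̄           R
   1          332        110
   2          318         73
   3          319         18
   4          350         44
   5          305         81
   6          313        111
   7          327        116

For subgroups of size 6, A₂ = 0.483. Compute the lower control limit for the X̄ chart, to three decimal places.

285.272

X̄̄ = (332 + 318 + 319 + 350 + 305 + 313 + 327) / 7 = 2264.0000 / 7 = 323.4286
R̄ = (110 + 73 + 18 + 44 + 81 + 111 + 116) / 7 = 553.0000 / 7 = 79.0000
LCL = X̄̄ − A₂·R̄ = 323.4286 − 0.483 × 79.0000 = 285.2716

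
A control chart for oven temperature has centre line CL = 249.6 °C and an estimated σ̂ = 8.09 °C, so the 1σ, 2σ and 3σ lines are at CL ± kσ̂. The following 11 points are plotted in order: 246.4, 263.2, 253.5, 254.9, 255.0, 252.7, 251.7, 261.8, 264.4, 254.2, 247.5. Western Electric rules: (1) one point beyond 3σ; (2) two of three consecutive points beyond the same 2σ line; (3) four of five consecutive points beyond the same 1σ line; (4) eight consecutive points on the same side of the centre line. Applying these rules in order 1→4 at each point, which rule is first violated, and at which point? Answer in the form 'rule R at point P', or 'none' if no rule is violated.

Zone of each point (C = within 1σ̂, B = 1σ̂–2σ̂, A = 2σ̂–3σ̂, * = beyond 3σ̂; sign = side of CL): 1:-C, 2:+B, 3:+C, 4:+C, 5:+C, 6:+C, 7:+C, 8:+B, 9:+B, 10:+C, 11:-C
Rule 4 (eight consecutive points on the same side of the centre line) is satisfied at point 9.

rule 4 at point 9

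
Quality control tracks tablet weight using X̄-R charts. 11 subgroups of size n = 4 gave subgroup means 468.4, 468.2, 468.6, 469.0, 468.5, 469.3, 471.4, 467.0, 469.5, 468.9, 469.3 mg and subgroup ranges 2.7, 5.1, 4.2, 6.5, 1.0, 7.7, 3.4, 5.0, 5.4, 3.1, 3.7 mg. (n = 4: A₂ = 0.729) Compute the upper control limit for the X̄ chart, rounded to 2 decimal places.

472.09

X̄̄ = (468.4 + 468.2 + 468.6 + 469.0 + 468.5 + 469.3 + 471.4 + 467.0 + 469.5 + 468.9 + 469.3) / 11 = 5158.1000 / 11 = 468.9182
R̄ = (2.7 + 5.1 + 4.2 + 6.5 + 1.0 + 7.7 + 3.4 + 5.0 + 5.4 + 3.1 + 3.7) / 11 = 47.8000 / 11 = 4.3455
UCL = X̄̄ + A₂·R̄ = 468.9182 + 0.729 × 4.3455 = 472.0860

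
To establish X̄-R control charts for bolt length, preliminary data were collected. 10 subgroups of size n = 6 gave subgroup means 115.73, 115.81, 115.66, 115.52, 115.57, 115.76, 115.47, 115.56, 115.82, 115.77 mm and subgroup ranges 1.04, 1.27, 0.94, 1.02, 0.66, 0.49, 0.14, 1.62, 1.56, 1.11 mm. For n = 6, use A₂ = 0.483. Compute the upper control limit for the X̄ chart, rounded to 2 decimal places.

X̄̄ = (115.73 + 115.81 + 115.66 + 115.52 + 115.57 + 115.76 + 115.47 + 115.56 + 115.82 + 115.77) / 10 = 1156.6700 / 10 = 115.6670
R̄ = (1.04 + 1.27 + 0.94 + 1.02 + 0.66 + 0.49 + 0.14 + 1.62 + 1.56 + 1.11) / 10 = 9.8500 / 10 = 0.9850
UCL = X̄̄ + A₂·R̄ = 115.6670 + 0.483 × 0.9850 = 116.1428

116.14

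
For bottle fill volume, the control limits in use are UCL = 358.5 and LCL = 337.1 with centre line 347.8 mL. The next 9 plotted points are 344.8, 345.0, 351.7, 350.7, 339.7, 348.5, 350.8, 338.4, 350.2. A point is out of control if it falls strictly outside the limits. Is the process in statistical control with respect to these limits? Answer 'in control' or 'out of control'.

All 9 points lie within [337.1, 358.5].

in control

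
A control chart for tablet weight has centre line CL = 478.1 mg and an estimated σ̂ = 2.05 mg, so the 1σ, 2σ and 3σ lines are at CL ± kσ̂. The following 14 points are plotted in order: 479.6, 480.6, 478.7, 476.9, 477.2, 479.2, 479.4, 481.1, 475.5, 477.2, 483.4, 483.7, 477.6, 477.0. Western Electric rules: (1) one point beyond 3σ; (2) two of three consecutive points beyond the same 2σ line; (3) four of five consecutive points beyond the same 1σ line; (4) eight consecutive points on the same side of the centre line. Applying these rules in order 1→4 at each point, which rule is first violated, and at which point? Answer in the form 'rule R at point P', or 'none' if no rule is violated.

rule 2 at point 12

Zone of each point (C = within 1σ̂, B = 1σ̂–2σ̂, A = 2σ̂–3σ̂, * = beyond 3σ̂; sign = side of CL): 1:+C, 2:+B, 3:+C, 4:-C, 5:-C, 6:+C, 7:+C, 8:+B, 9:-B, 10:-C, 11:+A, 12:+A, 13:-C, 14:-C
Rule 2 (two of three consecutive points beyond the same 2σ limit) is satisfied at point 12.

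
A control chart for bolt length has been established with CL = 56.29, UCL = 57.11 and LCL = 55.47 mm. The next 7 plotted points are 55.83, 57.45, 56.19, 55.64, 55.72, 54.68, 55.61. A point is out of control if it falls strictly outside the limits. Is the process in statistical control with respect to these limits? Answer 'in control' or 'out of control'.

Compare each point to [55.47, 57.11]: sample 2 = 57.45 > UCL; sample 6 = 54.68 < LCL.

out of control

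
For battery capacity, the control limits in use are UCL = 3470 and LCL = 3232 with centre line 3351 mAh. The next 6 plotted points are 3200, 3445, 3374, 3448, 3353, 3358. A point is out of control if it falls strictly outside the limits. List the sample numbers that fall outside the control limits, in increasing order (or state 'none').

1

Compare each point to [3232, 3470]: sample 1 = 3200 < LCL.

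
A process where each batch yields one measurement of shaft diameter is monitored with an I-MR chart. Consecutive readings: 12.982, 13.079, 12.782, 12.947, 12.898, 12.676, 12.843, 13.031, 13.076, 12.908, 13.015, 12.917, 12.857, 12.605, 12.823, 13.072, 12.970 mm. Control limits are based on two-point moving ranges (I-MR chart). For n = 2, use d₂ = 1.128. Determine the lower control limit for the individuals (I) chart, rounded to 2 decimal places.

12.50

X̄ = (12.982 + 13.079 + 12.782 + 12.947 + 12.898 + 12.676 + 12.843 + 13.031 + 13.076 + 12.908 + 13.015 + 12.917 + 12.857 + 12.605 + 12.823 + 13.072 + 12.970) / 17 = 12.9106
Moving ranges: 0.097, 0.297, 0.165, 0.049, 0.222, 0.167, 0.188, 0.045, 0.168, 0.107, 0.098, 0.060, 0.252, 0.218, 0.249, 0.102; M̄R̄ = 2.4840 / 16 = 0.1552
LCL = X̄ − 3·M̄R̄/d₂ = 12.9106 − 3 × 0.1552 / 1.128 = 12.4977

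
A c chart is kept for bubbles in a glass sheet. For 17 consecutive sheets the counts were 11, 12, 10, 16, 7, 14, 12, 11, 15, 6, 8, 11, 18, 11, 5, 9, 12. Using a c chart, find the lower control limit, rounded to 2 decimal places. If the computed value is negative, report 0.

c̄ = (11 + 12 + 10 + 16 + 7 + 14 + 12 + 11 + 15 + 6 + 8 + 11 + 18 + 11 + 5 + 9 + 12) / 17 = 188 / 17 = 11.0588
LCL = c̄ − 3√c̄ = 11.0588 − 3 × 3.3255 = 1.0824

1.08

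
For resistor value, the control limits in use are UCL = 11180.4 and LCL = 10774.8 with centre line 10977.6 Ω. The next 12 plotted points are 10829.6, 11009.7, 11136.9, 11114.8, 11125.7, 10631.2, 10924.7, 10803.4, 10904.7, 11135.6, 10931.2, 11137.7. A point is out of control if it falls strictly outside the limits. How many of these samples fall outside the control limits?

1

Compare each point to [10774.8, 11180.4]: sample 6 = 10631.2 < LCL.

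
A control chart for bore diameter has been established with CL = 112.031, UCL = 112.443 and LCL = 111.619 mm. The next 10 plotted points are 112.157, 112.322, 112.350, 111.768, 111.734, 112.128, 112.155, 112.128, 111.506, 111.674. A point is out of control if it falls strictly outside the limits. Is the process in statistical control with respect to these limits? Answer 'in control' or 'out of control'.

Compare each point to [111.619, 112.443]: sample 9 = 111.506 < LCL.

out of control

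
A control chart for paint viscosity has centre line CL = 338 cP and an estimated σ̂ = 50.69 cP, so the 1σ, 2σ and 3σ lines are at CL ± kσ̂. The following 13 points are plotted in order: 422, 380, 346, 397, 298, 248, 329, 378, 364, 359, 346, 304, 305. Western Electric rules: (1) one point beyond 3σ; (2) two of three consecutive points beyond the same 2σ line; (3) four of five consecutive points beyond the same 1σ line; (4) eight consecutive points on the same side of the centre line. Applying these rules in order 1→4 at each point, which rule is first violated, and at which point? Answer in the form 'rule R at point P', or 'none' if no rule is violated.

none

Zone of each point (C = within 1σ̂, B = 1σ̂–2σ̂, A = 2σ̂–3σ̂, * = beyond 3σ̂; sign = side of CL): 1:+B, 2:+C, 3:+C, 4:+B, 5:-C, 6:-B, 7:-C, 8:+C, 9:+C, 10:+C, 11:+C, 12:-C, 13:-C
No rule fires across all 13 points.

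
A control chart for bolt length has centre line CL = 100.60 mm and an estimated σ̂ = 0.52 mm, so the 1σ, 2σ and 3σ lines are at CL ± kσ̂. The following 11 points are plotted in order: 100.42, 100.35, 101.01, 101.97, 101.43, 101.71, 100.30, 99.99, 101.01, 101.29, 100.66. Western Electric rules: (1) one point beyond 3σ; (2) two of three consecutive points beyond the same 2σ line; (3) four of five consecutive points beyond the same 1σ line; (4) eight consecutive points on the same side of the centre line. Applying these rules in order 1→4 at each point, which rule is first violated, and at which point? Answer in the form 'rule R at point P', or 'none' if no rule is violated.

rule 2 at point 6

Zone of each point (C = within 1σ̂, B = 1σ̂–2σ̂, A = 2σ̂–3σ̂, * = beyond 3σ̂; sign = side of CL): 1:-C, 2:-C, 3:+C, 4:+A, 5:+B, 6:+A, 7:-C, 8:-B, 9:+C, 10:+B, 11:+C
Rule 2 (two of three consecutive points beyond the same 2σ limit) is satisfied at point 6.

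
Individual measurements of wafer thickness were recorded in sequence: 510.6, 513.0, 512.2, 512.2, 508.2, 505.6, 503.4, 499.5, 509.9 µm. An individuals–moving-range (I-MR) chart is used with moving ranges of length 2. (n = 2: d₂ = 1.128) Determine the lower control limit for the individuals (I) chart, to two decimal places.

X̄ = (510.6 + 513.0 + 512.2 + 512.2 + 508.2 + 505.6 + 503.4 + 499.5 + 509.9) / 9 = 508.2889
Moving ranges: 2.4, 0.8, 0.0, 4.0, 2.6, 2.2, 3.9, 10.4; M̄R̄ = 26.3000 / 8 = 3.2875
LCL = X̄ − 3·M̄R̄/d₂ = 508.2889 − 3 × 3.2875 / 1.128 = 499.5455

499.55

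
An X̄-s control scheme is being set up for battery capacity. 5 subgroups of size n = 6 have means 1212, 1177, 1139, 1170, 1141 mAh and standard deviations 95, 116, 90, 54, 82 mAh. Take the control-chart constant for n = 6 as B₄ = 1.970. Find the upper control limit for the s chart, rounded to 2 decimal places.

s̄ = (95 + 116 + 90 + 54 + 82) / 5 = 87.4000
UCL_s = B₄·s̄ = 1.970 × 87.4000 = 172.1780

172.18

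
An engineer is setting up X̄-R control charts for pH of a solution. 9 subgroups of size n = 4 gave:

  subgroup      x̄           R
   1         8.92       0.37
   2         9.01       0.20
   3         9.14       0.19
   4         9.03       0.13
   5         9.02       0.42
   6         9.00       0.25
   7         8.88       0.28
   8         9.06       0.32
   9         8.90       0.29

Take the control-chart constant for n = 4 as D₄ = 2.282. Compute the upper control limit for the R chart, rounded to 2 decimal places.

0.62

R̄ = (0.37 + 0.20 + 0.19 + 0.13 + 0.42 + 0.25 + 0.28 + 0.32 + 0.29) / 9 = 2.4500 / 9 = 0.2722
UCL_R = D₄·R̄ = 2.282 × 0.2722 = 0.6212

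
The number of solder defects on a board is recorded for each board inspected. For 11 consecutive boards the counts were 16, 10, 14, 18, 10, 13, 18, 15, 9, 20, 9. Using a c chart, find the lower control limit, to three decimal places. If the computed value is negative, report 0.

c̄ = (16 + 10 + 14 + 18 + 10 + 13 + 18 + 15 + 9 + 20 + 9) / 11 = 152 / 11 = 13.8182
LCL = c̄ − 3√c̄ = 13.8182 − 3 × 3.7173 = 2.6663

2.666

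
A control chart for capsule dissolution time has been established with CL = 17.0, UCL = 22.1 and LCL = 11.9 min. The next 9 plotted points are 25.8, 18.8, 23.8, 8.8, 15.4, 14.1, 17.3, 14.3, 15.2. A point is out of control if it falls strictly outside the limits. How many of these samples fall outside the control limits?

Compare each point to [11.9, 22.1]: sample 1 = 25.8 > UCL; sample 3 = 23.8 > UCL; sample 4 = 8.8 < LCL.

3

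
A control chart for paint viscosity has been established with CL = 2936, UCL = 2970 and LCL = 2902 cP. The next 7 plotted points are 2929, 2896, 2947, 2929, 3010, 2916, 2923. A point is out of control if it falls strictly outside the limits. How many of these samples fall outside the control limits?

Compare each point to [2902, 2970]: sample 2 = 2896 < LCL; sample 5 = 3010 > UCL.

2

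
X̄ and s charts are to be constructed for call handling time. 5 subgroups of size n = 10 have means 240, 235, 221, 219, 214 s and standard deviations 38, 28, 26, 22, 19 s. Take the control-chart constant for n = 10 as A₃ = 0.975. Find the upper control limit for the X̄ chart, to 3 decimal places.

X̄̄ = (240 + 235 + 221 + 219 + 214) / 5 = 225.8000
s̄ = (38 + 28 + 26 + 22 + 19) / 5 = 26.6000
UCL = X̄̄ + A₃·s̄ = 225.8000 + 0.975 × 26.6000 = 251.7350

251.735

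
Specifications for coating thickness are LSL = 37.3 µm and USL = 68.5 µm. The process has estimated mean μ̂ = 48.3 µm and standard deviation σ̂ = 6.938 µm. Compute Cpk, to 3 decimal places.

Cpu = (USL − μ̂) / (3σ̂) = (68.5 − 48.3) / (3 × 6.938) = 0.9705; Cpl = (μ̂ − LSL) / (3σ̂) = (48.3 − 37.3) / (3 × 6.938) = 0.5285; Cpk = min(Cpu, Cpl) = 0.5285

0.528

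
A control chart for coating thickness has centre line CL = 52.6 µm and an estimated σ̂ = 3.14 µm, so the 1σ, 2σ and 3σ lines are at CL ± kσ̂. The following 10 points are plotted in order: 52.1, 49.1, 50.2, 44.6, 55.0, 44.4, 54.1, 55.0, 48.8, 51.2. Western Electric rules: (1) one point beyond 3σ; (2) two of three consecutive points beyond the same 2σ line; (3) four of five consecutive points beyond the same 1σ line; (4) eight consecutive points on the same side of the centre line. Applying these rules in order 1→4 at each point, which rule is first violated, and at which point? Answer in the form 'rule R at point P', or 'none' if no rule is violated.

rule 2 at point 6

Zone of each point (C = within 1σ̂, B = 1σ̂–2σ̂, A = 2σ̂–3σ̂, * = beyond 3σ̂; sign = side of CL): 1:-C, 2:-B, 3:-C, 4:-A, 5:+C, 6:-A, 7:+C, 8:+C, 9:-B, 10:-C
Rule 2 (two of three consecutive points beyond the same 2σ limit) is satisfied at point 6.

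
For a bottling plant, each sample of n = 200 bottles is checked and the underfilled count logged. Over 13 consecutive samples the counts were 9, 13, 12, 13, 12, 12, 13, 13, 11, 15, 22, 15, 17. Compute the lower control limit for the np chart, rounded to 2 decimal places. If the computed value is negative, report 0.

2.93

p̄ = Σdᵢ / (k·n) = 177 / (13 × 200) = 0.06808
LCL = np̄ − 3·√(np̄(1−p̄)) = 13.6154 − 3 × 3.5621 = 2.9291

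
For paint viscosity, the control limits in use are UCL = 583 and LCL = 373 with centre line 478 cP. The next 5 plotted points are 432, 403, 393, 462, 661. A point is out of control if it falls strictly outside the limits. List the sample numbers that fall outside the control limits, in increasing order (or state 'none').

Compare each point to [373, 583]: sample 5 = 661 > UCL.

5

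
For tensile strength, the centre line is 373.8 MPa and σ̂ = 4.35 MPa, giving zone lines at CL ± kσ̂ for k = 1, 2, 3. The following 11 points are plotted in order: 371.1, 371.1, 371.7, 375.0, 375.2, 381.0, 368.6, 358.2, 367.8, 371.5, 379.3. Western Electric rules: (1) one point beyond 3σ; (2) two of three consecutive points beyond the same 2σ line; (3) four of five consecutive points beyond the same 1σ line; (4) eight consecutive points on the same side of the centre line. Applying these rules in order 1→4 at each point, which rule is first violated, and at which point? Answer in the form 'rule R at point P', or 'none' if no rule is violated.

rule 1 at point 8

Zone of each point (C = within 1σ̂, B = 1σ̂–2σ̂, A = 2σ̂–3σ̂, * = beyond 3σ̂; sign = side of CL): 1:-C, 2:-C, 3:-C, 4:+C, 5:+C, 6:+B, 7:-B, 8:-*, 9:-B, 10:-C, 11:+B
Rule 1 (one point beyond the 3σ limits) is satisfied at point 8.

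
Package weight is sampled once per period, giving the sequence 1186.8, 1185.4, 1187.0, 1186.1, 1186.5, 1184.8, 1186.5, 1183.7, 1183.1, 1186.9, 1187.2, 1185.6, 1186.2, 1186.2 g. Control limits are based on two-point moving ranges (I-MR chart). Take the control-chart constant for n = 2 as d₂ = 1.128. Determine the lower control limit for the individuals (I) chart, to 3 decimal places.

1182.297

X̄ = (1186.8 + 1185.4 + 1187.0 + 1186.1 + 1186.5 + 1184.8 + 1186.5 + 1183.7 + 1183.1 + 1186.9 + 1187.2 + 1185.6 + 1186.2 + 1186.2) / 14 = 1185.8571
Moving ranges: 1.4, 1.6, 0.9, 0.4, 1.7, 1.7, 2.8, 0.6, 3.8, 0.3, 1.6, 0.6, 0.0; M̄R̄ = 17.4000 / 13 = 1.3385
LCL = X̄ − 3·M̄R̄/d₂ = 1185.8571 − 3 × 1.3385 / 1.128 = 1182.2974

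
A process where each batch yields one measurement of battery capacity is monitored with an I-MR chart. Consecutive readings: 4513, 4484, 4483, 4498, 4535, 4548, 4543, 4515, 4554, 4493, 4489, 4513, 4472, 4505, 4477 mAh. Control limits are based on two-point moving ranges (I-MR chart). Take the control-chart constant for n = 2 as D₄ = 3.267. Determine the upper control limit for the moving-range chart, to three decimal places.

83.542

Moving ranges: 29, 1, 15, 37, 13, 5, 28, 39, 61, 4, 24, 41, 33, 28; M̄R̄ = 358.0000 / 14 = 25.5714
UCL_MR = D₄·M̄R̄ = 3.267 × 25.5714 = 83.5419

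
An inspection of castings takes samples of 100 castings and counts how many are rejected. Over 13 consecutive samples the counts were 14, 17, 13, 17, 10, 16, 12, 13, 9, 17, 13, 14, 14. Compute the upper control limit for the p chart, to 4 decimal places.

0.2411

p̄ = Σdᵢ / (k·n) = 179 / (13 × 100) = 0.13769
UCL = p̄ + 3·√(p̄(1−p̄)/n) = 0.13769 + 3 × √(0.13769×0.86231/100) = 0.13769 + 3 × 0.03446 = 0.24107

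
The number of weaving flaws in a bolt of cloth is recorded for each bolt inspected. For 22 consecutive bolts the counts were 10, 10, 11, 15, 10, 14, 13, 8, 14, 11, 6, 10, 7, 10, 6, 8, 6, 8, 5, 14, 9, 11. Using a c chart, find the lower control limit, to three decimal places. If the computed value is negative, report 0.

c̄ = (10 + 10 + 11 + 15 + 10 + 14 + 13 + 8 + 14 + 11 + 6 + 10 + 7 + 10 + 6 + 8 + 6 + 8 + 5 + 14 + 9 + 11) / 22 = 216 / 22 = 9.8182
LCL = c̄ − 3√c̄ = 9.8182 − 3 × 3.1334 = 0.4180

0.418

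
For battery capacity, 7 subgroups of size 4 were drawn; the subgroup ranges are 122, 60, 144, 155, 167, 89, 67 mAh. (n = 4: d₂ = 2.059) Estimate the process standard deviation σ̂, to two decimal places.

R̄ = (122 + 60 + 144 + 155 + 167 + 89 + 67) / 7 = 114.8571
σ̂ = R̄ / d₂ = 114.8571 / 2.059 = 55.7830

55.78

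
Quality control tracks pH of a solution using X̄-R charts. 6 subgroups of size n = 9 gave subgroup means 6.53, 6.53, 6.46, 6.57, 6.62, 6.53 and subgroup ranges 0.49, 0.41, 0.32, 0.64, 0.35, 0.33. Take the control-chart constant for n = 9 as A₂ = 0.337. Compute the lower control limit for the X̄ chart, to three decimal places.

X̄̄ = (6.53 + 6.53 + 6.46 + 6.57 + 6.62 + 6.53) / 6 = 39.2400 / 6 = 6.5400
R̄ = (0.49 + 0.41 + 0.32 + 0.64 + 0.35 + 0.33) / 6 = 2.5400 / 6 = 0.4233
LCL = X̄̄ − A₂·R̄ = 6.5400 − 0.337 × 0.4233 = 6.3973

6.397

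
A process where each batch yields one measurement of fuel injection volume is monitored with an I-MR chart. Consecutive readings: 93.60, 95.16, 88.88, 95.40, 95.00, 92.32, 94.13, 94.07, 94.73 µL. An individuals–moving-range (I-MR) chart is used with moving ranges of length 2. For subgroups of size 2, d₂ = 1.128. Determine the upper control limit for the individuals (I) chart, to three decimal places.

100.338

X̄ = (93.60 + 95.16 + 88.88 + 95.40 + 95.00 + 92.32 + 94.13 + 94.07 + 94.73) / 9 = 93.6989
Moving ranges: 1.56, 6.28, 6.52, 0.40, 2.68, 1.81, 0.06, 0.66; M̄R̄ = 19.9700 / 8 = 2.4962
UCL = X̄ + 3·M̄R̄/d₂ = 93.6989 + 3 × 2.4962 / 1.128 = 100.3379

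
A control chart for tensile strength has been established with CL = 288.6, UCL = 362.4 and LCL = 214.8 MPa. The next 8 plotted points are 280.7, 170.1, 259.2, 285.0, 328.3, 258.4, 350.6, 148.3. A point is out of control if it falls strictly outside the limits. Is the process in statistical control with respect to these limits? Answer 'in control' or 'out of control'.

Compare each point to [214.8, 362.4]: sample 2 = 170.1 < LCL; sample 8 = 148.3 < LCL.

out of control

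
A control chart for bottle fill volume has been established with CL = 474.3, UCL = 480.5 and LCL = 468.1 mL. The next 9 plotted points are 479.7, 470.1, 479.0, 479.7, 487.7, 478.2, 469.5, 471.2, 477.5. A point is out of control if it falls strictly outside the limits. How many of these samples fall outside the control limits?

Compare each point to [468.1, 480.5]: sample 5 = 487.7 > UCL.

1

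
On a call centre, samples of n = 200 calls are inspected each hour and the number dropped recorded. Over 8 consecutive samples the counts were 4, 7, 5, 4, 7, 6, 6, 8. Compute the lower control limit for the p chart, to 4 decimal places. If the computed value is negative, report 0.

0.0000

p̄ = Σdᵢ / (k·n) = 47 / (8 × 200) = 0.02937
LCL = p̄ − 3·√(p̄(1−p̄)/n) = 0.02937 − 3 × 0.01194 = -0.00644 → 0 (negative, so LCL = 0)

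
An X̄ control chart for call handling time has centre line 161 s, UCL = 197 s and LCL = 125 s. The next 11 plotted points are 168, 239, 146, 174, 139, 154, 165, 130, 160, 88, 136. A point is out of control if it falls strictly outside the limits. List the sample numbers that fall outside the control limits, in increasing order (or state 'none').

2, 10

Compare each point to [125, 197]: sample 2 = 239 > UCL; sample 10 = 88 < LCL.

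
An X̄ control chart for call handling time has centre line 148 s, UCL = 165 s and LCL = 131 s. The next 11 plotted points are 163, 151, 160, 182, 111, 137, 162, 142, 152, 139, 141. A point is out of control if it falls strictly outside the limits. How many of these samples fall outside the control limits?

Compare each point to [131, 165]: sample 4 = 182 > UCL; sample 5 = 111 < LCL.

2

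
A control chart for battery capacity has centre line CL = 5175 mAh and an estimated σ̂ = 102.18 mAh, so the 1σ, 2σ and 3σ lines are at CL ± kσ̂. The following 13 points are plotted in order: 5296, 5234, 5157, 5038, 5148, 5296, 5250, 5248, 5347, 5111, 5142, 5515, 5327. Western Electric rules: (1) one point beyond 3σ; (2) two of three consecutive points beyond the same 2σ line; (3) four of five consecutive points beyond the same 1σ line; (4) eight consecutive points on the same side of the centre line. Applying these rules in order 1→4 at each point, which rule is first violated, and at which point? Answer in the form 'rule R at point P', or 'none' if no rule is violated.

Zone of each point (C = within 1σ̂, B = 1σ̂–2σ̂, A = 2σ̂–3σ̂, * = beyond 3σ̂; sign = side of CL): 1:+B, 2:+C, 3:-C, 4:-B, 5:-C, 6:+B, 7:+C, 8:+C, 9:+B, 10:-C, 11:-C, 12:+*, 13:+B
Rule 1 (one point beyond the 3σ limits) is satisfied at point 12.

rule 1 at point 12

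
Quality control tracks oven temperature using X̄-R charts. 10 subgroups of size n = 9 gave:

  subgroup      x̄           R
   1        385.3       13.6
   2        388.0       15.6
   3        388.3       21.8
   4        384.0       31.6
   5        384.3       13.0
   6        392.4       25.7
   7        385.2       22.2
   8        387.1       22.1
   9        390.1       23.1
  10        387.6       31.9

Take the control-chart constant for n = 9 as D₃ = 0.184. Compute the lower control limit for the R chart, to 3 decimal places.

4.059

R̄ = (13.6 + 15.6 + 21.8 + 31.6 + 13.0 + 25.7 + 22.2 + 22.1 + 23.1 + 31.9) / 10 = 220.6000 / 10 = 22.0600
LCL_R = D₃·R̄ = 0.184 × 22.0600 = 4.0590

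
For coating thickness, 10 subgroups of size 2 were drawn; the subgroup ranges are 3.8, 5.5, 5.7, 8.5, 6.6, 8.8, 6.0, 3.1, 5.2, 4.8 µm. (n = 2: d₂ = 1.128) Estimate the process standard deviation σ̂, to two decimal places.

R̄ = (3.8 + 5.5 + 5.7 + 8.5 + 6.6 + 8.8 + 6.0 + 3.1 + 5.2 + 4.8) / 10 = 5.8000
σ̂ = R̄ / d₂ = 5.8000 / 1.128 = 5.1418

5.14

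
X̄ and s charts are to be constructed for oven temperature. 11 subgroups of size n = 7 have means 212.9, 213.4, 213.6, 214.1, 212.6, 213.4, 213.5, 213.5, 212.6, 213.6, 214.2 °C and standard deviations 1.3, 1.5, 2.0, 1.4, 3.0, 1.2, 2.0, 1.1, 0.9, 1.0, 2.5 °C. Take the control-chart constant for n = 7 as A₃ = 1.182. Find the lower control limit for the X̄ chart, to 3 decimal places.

X̄̄ = (212.9 + 213.4 + 213.6 + 214.1 + 212.6 + 213.4 + 213.5 + 213.5 + 212.6 + 213.6 + 214.2) / 11 = 213.4000
s̄ = (1.3 + 1.5 + 2.0 + 1.4 + 3.0 + 1.2 + 2.0 + 1.1 + 0.9 + 1.0 + 2.5) / 11 = 1.6273
LCL = X̄̄ − A₃·s̄ = 213.4000 − 1.182 × 1.6273 = 211.4766

211.477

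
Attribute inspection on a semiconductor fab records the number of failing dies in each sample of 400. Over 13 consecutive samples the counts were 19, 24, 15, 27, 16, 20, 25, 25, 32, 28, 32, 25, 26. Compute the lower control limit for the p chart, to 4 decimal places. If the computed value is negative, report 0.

0.0247

p̄ = Σdᵢ / (k·n) = 314 / (13 × 400) = 0.06038
LCL = p̄ − 3·√(p̄(1−p̄)/n) = 0.06038 − 3 × 0.01191 = 0.02465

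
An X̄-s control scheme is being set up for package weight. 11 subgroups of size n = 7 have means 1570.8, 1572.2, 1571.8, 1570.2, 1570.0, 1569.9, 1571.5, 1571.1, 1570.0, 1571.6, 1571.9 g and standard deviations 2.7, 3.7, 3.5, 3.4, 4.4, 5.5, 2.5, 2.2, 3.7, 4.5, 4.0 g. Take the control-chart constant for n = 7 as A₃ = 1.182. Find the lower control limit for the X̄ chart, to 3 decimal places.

1566.691

X̄̄ = (1570.8 + 1572.2 + 1571.8 + 1570.2 + 1570.0 + 1569.9 + 1571.5 + 1571.1 + 1570.0 + 1571.6 + 1571.9) / 11 = 1571.0000
s̄ = (2.7 + 3.7 + 3.5 + 3.4 + 4.4 + 5.5 + 2.5 + 2.2 + 3.7 + 4.5 + 4.0) / 11 = 3.6455
LCL = X̄̄ − A₃·s̄ = 1571.0000 − 1.182 × 3.6455 = 1566.6911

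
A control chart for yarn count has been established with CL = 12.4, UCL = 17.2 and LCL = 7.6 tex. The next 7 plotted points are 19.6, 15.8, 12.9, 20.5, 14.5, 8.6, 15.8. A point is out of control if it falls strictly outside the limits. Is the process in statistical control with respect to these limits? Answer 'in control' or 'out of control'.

out of control

Compare each point to [7.6, 17.2]: sample 1 = 19.6 > UCL; sample 4 = 20.5 > UCL.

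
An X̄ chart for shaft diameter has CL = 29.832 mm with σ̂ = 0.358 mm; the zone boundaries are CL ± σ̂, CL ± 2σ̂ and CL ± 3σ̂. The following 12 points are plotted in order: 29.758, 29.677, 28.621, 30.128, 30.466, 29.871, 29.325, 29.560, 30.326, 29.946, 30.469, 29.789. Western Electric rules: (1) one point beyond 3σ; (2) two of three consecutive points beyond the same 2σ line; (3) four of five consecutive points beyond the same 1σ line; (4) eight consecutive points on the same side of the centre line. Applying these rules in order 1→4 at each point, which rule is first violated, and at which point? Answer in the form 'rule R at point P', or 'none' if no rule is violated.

Zone of each point (C = within 1σ̂, B = 1σ̂–2σ̂, A = 2σ̂–3σ̂, * = beyond 3σ̂; sign = side of CL): 1:-C, 2:-C, 3:-*, 4:+C, 5:+B, 6:+C, 7:-B, 8:-C, 9:+B, 10:+C, 11:+B, 12:-C
Rule 1 (one point beyond the 3σ limits) is satisfied at point 3.

rule 1 at point 3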